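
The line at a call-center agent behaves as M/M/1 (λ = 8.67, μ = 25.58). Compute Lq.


ρ = 8.67/25.58 = 0.3389
Lq = ρ²/(1−ρ) = 0.1149/0.6611 = 0.1738

Final: 0.1738


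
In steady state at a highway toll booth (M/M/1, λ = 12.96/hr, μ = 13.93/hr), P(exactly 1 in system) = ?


ρ = 12.96/13.93 = 0.9304
P_n = (1−ρ)·ρ^n = (1 − 0.9304)·0.9304^1 = 0.06963·0.930366 = 0.064785

Final: 0.064785


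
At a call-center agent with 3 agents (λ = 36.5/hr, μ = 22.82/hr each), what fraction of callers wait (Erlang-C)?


a = λ/μ = 1.5995; ρ = a/3 = 0.5332
P₀ = 0.187283 (from M/M/c formula)
C(c,a) = [a^c/(c!(1−ρ))]·P₀ = [4.09196/(6·0.4668)]·0.187283
= 1.46087·0.187283 = 0.273596

Final: 0.273596


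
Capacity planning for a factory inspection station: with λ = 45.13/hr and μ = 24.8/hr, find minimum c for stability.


Stability requires cμ > λ ⇔ c > λ/μ.
λ/μ = 45.13/24.8 = 1.8198
Minimum integer c = ⌊1.8198⌋ + 1 = 2
Check: 2·24.8 = 49.60 > 45.13, while 1·24.8 = 24.80 ≤ 45.13

Final: 2 servers


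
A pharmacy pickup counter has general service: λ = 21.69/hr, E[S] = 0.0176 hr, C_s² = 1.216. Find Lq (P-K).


ρ = λ·E[S] = 21.69·0.0176 = 0.3817
Lq = ρ²(1+C_s²)/(2(1−ρ)) = 0.1457·(1+1.216)/(2·0.6183)
= 0.1457·2.2160/1.2365 = 0.26117

Final: 0.26117


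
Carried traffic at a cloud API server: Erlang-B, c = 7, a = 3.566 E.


B(7,3.566) = 0.042373 (Erlang-B)
Carried load = a(1 − B) = 3.566·(1 − 0.042373) = 3.566·0.957627 = 3.4149 E

Final: 3.4149 Erlangs


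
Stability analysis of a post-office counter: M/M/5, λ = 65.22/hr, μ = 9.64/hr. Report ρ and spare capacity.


Total capacity cμ = 5·9.64 = 48.20/hr
ρ = λ/(cμ) = 65.22/48.20 = 1.3531
Stable ⇔ ρ < 1: NO
Spare capacity = cμ − λ = 48.20 − 65.22 = -17.02/hr

Final: ρ = 1.3531; unstable; margin = -17.02/hr


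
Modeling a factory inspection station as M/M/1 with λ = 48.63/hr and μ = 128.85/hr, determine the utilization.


ρ = λ/μ = 48.63/128.85 = 0.3774

Final: 0.3774


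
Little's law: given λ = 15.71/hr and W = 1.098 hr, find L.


L = λW = 15.71·1.098 = 17.2496

Final: 17.2496


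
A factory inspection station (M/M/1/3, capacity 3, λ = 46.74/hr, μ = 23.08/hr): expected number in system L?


ρ = 46.74/23.08 = 2.0251
L = ρ[1 − (K+1)ρ^K + Kρ^(K+1)] / [(1−ρ)(1−ρ^(K+1))]
Numerator: 2.0251·(1 − 4·8.305365 + 3·16.819443) = 36.932033
Denominator: (-1.0251)·(-15.819443) = 16.216986
L = 36.932033/16.216986 = 2.2774

Final: 2.2774


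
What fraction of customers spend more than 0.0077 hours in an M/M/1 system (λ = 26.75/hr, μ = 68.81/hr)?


W ~ Exponential(μ−λ) for M/M/1.
μ − λ = 68.81 − 26.75 = 42.0600
P(W > t) = e^{−(μ−λ)t} = e^{−0.3239} = 0.723350

Final: 0.723350


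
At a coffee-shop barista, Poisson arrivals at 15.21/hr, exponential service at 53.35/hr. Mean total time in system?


W = 1/(μ−λ) = 1/(53.35 − 15.21) = 1/38.14 = 0.02622 hr

Final: 0.02622 hr


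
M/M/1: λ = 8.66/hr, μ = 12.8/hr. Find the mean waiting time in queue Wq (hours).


ρ = 8.66/12.8 = 0.6766
Wq = ρ/(μ−λ) = 0.6766/(12.8 − 8.66) = 0.6766/4.14 = 0.1634 hr

Final: 0.1634 hr


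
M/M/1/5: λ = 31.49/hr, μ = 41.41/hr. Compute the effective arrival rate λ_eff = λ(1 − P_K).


ρ = 0.7604; P_K = (1−ρ)ρ^5/(1−ρ^6) = 0.075522
λ_eff = λ(1 − P_K) = 31.49·(1 − 0.075522) = 31.49·0.924478 = 29.1118 /hr

Final: 29.1118 /hr


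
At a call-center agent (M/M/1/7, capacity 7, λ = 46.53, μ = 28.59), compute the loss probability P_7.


ρ = λ/μ = 46.53/28.59 = 1.6275
P_K = (1−ρ)ρ^K/(1−ρ^(K+1)) = (-0.6275·30.243516)/(1 − 49.221084)
= -18.977568/-48.221084 = 0.393553

Final: 0.393553


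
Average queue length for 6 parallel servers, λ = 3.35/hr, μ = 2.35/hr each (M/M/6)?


a = λ/μ = 1.4255; ρ = a/6 = 0.2376
P₀ = 0.240337
Lq = P₀·a^c·ρ / (c!·(1−ρ)²) = 0.240337·8.39193·0.2376/(720·0.58127)
= 0.001145

Final: 0.001145


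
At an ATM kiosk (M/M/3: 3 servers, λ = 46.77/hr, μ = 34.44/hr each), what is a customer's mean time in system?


a = 1.3580; ρ = 0.4527; P₀ = 0.247357
Lq = P₀·a^c·ρ/(c!(1−ρ)²) = 0.15602
Wq = Lq/λ = 0.15602/46.77 = 0.003336 hr
W = Wq + 1/μ = 0.003336 + 0.02904 = 0.03237 hr

Final: 0.03237 hr


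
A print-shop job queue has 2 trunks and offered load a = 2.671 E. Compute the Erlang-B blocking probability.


B(c,a) = (a^c/c!) / Σ_{k=0}^{c} a^k/k!
a^2/2! = 3.567120
Σ terms (k=0..2): 1.00000 + 2.67100 + 3.56712 = 7.238120
B = 3.567120/7.238120 = 0.492824

Final: 0.492824


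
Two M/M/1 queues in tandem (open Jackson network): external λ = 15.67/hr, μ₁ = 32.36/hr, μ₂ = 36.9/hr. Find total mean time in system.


Each node sees arrival rate λ = 15.67/hr (tandem ⇒ throughput preserved).
W₁ = 1/(μ₁−λ) = 1/(32.36−15.67) = 0.05992 hr
W₂ = 1/(μ₂−λ) = 1/(36.9−15.67) = 0.04710 hr
W_total = W₁ + W₂ = 0.05992 + 0.04710 = 0.10702 hr

Final: 0.10702 hr


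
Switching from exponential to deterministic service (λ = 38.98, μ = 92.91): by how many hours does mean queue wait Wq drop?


ρ = 38.98/92.91 = 0.4195
Wq(M/M/1) = ρ/(μ−λ) = 0.4195/53.93 = 0.007779 hr
Wq(M/D/1) = ρ/(2(μ−λ)) = 0.003890 hr
Savings = 0.007779 − 0.003890 = 0.003890 hr

Final: 0.003890 hr


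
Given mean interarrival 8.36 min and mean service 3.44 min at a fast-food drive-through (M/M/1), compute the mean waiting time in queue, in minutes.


λ = 60/8.36 = 7.1770 /hr
μ = 60/3.44 = 17.4419 /hr
ρ = λ/μ = 7.1770/17.4419 = 0.4115
Wq = ρ/(μ−λ) = 0.4115/(17.4419−7.1770) = 0.04009 hr
In minutes: 0.04009·60 = 2.405 min

Final: 2.405 min


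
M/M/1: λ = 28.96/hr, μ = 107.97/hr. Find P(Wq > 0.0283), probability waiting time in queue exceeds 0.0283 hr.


ρ = 28.96/107.97 = 0.2682
P(Wq > t) = ρ·e^{−(μ−λ)t} = 0.2682·e^{−2.2360}
= 0.2682·0.106887 = 0.028670

Final: 0.028670


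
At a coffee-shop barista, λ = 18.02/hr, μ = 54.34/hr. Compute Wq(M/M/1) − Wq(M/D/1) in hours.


ρ = 18.02/54.34 = 0.3316
Wq(M/M/1) = ρ/(μ−λ) = 0.3316/36.32 = 0.009130 hr
Wq(M/D/1) = ρ/(2(μ−λ)) = 0.004565 hr
Savings = 0.009130 − 0.004565 = 0.004565 hr

Final: 0.004565 hr


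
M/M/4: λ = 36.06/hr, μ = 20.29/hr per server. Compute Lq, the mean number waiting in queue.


a = λ/μ = 1.7772; ρ = a/4 = 0.4443
P₀ = 0.165559
Lq = P₀·a^c·ρ / (c!·(1−ρ)²) = 0.165559·9.97642·0.4443/(24·0.30879)
= 0.09902

Final: 0.09902


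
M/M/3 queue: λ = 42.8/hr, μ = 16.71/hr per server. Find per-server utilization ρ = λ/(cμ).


ρ = λ/(cμ) = 42.8/(3·16.71) = 42.8/50.13 = 0.8538

Final: 0.8538


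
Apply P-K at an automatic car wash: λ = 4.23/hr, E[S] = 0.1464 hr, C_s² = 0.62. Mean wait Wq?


ρ = λ·E[S] = 4.23·0.1464 = 0.6193
E[S²] = E[S]²(1+C_s²) = 0.1464²·(1+0.62) = 0.034721
Wq = λ·E[S²]/(2(1−ρ)) = 4.23·0.034721/(2·0.3807) = 0.19288 hr

Final: 0.19288 hr


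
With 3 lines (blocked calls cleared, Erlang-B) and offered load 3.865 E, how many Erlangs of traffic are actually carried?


B(3,3.865) = 0.438256 (Erlang-B)
Carried load = a(1 − B) = 3.865·(1 − 0.438256) = 3.865·0.561744 = 2.1711 E

Final: 2.1711 Erlangs


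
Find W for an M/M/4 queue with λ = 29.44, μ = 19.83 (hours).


a = 1.4846; ρ = 0.3712; P₀ = 0.224521
Lq = P₀·a^c·ρ/(c!(1−ρ)²) = 0.04266
Wq = Lq/λ = 0.04266/29.44 = 0.001449 hr
W = Wq + 1/μ = 0.001449 + 0.05043 = 0.05188 hr

Final: 0.05188 hr


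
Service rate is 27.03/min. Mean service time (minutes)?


Mean service time = 1/μ = 1/27.03 minute = 0.03700 minute
In minutes: 0.03700 × 1 = 0.03700 min

Final: 0.03700 min


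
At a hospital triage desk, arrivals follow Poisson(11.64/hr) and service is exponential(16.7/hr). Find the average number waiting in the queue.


ρ = 11.64/16.7 = 0.6970
Lq = ρ²/(1−ρ) = 0.4858/0.3030 = 1.6034

Final: 1.6034


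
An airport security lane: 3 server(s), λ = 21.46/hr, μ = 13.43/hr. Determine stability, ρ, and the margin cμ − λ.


Total capacity cμ = 3·13.43 = 40.29/hr
ρ = λ/(cμ) = 21.46/40.29 = 0.5326
Stable ⇔ ρ < 1: YES
Spare capacity = cμ − λ = 40.29 − 21.46 = 18.83/hr

Final: ρ = 0.5326; stable; margin = 18.83/hr


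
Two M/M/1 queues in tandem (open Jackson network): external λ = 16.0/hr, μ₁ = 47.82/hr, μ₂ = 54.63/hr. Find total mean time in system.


Each node sees arrival rate λ = 16.0/hr (tandem ⇒ throughput preserved).
W₁ = 1/(μ₁−λ) = 1/(47.82−16.0) = 0.03143 hr
W₂ = 1/(μ₂−λ) = 1/(54.63−16.0) = 0.02589 hr
W_total = W₁ + W₂ = 0.03143 + 0.02589 = 0.05731 hr

Final: 0.05731 hr


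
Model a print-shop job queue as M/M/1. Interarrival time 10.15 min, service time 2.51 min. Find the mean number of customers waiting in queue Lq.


λ = 60/10.15 = 5.9113 /hr
μ = 60/2.51 = 23.9044 /hr
ρ = λ/μ = 5.9113/23.9044 = 0.2473
Lq = ρ²/(1−ρ) = 0.06115/0.7527 = 0.08124

Final: 0.08124


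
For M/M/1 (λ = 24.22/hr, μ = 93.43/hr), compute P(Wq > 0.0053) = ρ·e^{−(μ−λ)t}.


ρ = 24.22/93.43 = 0.2592
P(Wq > t) = ρ·e^{−(μ−λ)t} = 0.2592·e^{−0.3668}
= 0.2592·0.692939 = 0.179632

Final: 0.179632


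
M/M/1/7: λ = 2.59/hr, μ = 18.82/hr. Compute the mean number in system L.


ρ = 2.59/18.82 = 0.1376
L = ρ[1 − (K+1)ρ^K + Kρ^(K+1)] / [(1−ρ)(1−ρ^(K+1))]
Numerator: 0.1376·(1 − 8·0.0000009349 + 7·0.0000001287) = 0.137619
Denominator: (0.8624)·(1.000000) = 0.862380
L = 0.137619/0.862380 = 0.1596

Final: 0.1596


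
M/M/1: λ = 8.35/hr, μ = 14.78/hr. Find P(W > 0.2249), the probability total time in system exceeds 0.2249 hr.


W ~ Exponential(μ−λ) for M/M/1.
μ − λ = 14.78 − 8.35 = 6.4300
P(W > t) = e^{−(μ−λ)t} = e^{−1.4461} = 0.235485

Final: 0.235485


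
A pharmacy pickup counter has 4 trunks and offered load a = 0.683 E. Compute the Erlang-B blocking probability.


B(c,a) = (a^c/c!) / Σ_{k=0}^{c} a^k/k!
a^4/4! = 0.009067
Σ terms (k=0..4): 1.00000 + 0.68300 + 0.23324 + 0.05310 + 0.009067 = 1.978414
B = 0.009067/1.978414 = 0.004583

Final: 0.004583


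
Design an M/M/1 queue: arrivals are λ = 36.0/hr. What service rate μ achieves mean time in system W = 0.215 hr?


W = 1/(μ−λ) ⇒ μ − λ = 1/W = 1/0.215 = 4.6512
μ = λ + 1/W = 36.0 + 4.6512 = 40.6512 per hr

Final: 40.6512 /hr


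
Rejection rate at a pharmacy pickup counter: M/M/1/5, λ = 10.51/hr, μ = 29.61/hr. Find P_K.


ρ = λ/μ = 10.51/29.61 = 0.3549
P_K = (1−ρ)ρ^K/(1−ρ^(K+1)) = (0.6451·0.005634)/(1 − 0.002000)
= 0.003634/0.998000 = 0.003642

Final: 0.003642


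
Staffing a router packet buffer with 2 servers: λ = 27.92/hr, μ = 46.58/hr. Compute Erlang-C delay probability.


a = λ/μ = 0.5994; ρ = a/2 = 0.2997
P₀ = 0.538817 (from M/M/c formula)
C(c,a) = [a^c/(c!(1−ρ))]·P₀ = [0.35928/(2·0.7003)]·0.538817
= 0.25652·0.538817 = 0.138216

Final: 0.138216


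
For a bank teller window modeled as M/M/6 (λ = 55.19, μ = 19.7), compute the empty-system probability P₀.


a = λ/μ = 55.19/19.7 = 2.8015; ρ = a/c = 0.4669
Σ_{k=0}^{5} a^k/k! (terms k=0..5) = 1.00000 + 2.80152 + 3.92427 + 3.66464 + 2.56664 + 1.43810 = 15.39517
Tail: a^6/(6!(1−ρ)) = 483.46496/(720·0.5331) = 1.25962
P₀ = 1/(15.39517 + 1.25962) = 1/16.65479 = 0.060043

Final: 0.060043


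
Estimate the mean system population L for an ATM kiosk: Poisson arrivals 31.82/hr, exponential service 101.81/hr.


ρ = λ/μ = 31.82/101.81 = 0.3125
L = ρ/(1−ρ) = 0.3125/(1 − 0.3125) = 0.3125/0.6875 = 0.4546

Final: 0.4546


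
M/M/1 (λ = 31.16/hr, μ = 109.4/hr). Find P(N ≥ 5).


ρ = 31.16/109.4 = 0.2848
P(N ≥ n) = ρ^n = 0.2848^5 = 0.001875

Final: 0.001875


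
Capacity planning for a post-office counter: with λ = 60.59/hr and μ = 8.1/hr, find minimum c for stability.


Stability requires cμ > λ ⇔ c > λ/μ.
λ/μ = 60.59/8.1 = 7.4802
Minimum integer c = ⌊7.4802⌋ + 1 = 8
Check: 8·8.1 = 64.80 > 60.59, while 7·8.1 = 56.70 ≤ 60.59

Final: 8 servers


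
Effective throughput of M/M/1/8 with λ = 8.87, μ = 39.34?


ρ = 0.2255; P_K = (1−ρ)ρ^8/(1−ρ^9) = 0.000005173
λ_eff = λ(1 − P_K) = 8.87·(1 − 0.000005173) = 8.87·0.999995 = 8.8700 /hr

Final: 8.8700 /hr


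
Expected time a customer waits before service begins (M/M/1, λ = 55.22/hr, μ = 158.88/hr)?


ρ = 55.22/158.88 = 0.3476
Wq = ρ/(μ−λ) = 0.3476/(158.88 − 55.22) = 0.3476/103.66 = 0.003353 hr

Final: 0.003353 hr


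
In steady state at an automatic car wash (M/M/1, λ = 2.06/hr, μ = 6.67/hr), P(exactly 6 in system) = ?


ρ = 2.06/6.67 = 0.3088
P_n = (1−ρ)·ρ^n = (1 − 0.3088)·0.3088^6 = 0.6912·0.0008679 = 0.0005998

Final: 0.0005998


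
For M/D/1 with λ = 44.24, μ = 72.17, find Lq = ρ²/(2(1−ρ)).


ρ = 44.24/72.17 = 0.6130
M/D/1: Lq = ρ²/(2(1−ρ)) = 0.3758/(2·0.3870) = 0.48548

Final: 0.48548


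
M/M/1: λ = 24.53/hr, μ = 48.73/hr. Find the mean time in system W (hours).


W = 1/(μ−λ) = 1/(48.73 − 24.53) = 1/24.20 = 0.04132 hr

Final: 0.04132 hr


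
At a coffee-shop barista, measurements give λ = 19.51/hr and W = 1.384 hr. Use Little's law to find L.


L = λW = 19.51·1.384 = 27.0018

Final: 27.0018


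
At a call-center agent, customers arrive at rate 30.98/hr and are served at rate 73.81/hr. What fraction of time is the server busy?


ρ = λ/μ = 30.98/73.81 = 0.4197

Final: 0.4197


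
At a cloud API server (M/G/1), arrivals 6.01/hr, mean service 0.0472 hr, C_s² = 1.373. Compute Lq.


ρ = λ·E[S] = 6.01·0.0472 = 0.2837
Lq = ρ²(1+C_s²)/(2(1−ρ)) = 0.08047·(1+1.373)/(2·0.7163)
= 0.08047·2.3730/1.4327 = 0.13329

Final: 0.13329


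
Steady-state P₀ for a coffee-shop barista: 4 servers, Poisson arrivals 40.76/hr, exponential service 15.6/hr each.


a = λ/μ = 40.76/15.6 = 2.6128; ρ = a/c = 0.6532
Σ_{k=0}^{3} a^k/k! (terms k=0..3) = 1.00000 + 2.61282 + 3.41342 + 2.97288 = 9.99912
Tail: a^4/(4!(1−ρ)) = 46.60562/(24·0.3468) = 5.59957
P₀ = 1/(9.99912 + 5.59957) = 1/15.59868 = 0.064108

Final: 0.064108


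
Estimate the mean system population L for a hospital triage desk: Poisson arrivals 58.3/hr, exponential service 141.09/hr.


ρ = λ/μ = 58.3/141.09 = 0.4132
L = ρ/(1−ρ) = 0.4132/(1 − 0.4132) = 0.4132/0.5868 = 0.7042

Final: 0.7042


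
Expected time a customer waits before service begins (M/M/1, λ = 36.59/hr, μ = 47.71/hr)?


ρ = 36.59/47.71 = 0.7669
Wq = ρ/(μ−λ) = 0.7669/(47.71 − 36.59) = 0.7669/11.12 = 0.06897 hr

Final: 0.06897 hr


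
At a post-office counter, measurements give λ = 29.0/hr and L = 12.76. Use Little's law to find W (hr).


W = L/λ = 12.76/29.0 = 0.4400 hr

Final: 0.4400 hr


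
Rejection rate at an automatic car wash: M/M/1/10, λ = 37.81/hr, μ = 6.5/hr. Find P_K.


ρ = λ/μ = 37.81/6.5 = 5.8169
P_K = (1−ρ)ρ^K/(1−ρ^(K+1)) = (-4.8169·44354042.389244)/(1 − 258004052.728818)
= -213650010.339574/-258004051.728818 = 0.828088

Final: 0.828088


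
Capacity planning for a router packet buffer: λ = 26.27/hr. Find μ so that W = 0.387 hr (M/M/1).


W = 1/(μ−λ) ⇒ μ − λ = 1/W = 1/0.387 = 2.5840
μ = λ + 1/W = 26.27 + 2.5840 = 28.8540 per hr

Final: 28.8540 /hr


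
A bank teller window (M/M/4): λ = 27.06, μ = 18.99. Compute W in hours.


a = 1.4250; ρ = 0.3562; P₀ = 0.238703
Lq = P₀·a^c·ρ/(c!(1−ρ)²) = 0.03525
Wq = Lq/λ = 0.03525/27.06 = 0.001303 hr
W = Wq + 1/μ = 0.001303 + 0.05266 = 0.05396 hr

Final: 0.05396 hr


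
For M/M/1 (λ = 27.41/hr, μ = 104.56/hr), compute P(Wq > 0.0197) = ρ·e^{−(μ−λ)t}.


ρ = 27.41/104.56 = 0.2621
P(Wq > t) = ρ·e^{−(μ−λ)t} = 0.2621·e^{−1.5199}
= 0.2621·0.218744 = 0.057343

Final: 0.057343


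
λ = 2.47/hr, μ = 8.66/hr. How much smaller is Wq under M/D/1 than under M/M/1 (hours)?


ρ = 2.47/8.66 = 0.2852
Wq(M/M/1) = ρ/(μ−λ) = 0.2852/6.19 = 0.04608 hr
Wq(M/D/1) = ρ/(2(μ−λ)) = 0.02304 hr
Savings = 0.04608 − 0.02304 = 0.02304 hr

Final: 0.02304 hr


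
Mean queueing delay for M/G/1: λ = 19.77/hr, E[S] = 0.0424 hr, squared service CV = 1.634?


ρ = λ·E[S] = 19.77·0.0424 = 0.8382
E[S²] = E[S]²(1+C_s²) = 0.0424²·(1+1.634) = 0.004735
Wq = λ·E[S²]/(2(1−ρ)) = 19.77·0.004735/(2·0.1618) = 0.28938 hr

Final: 0.28938 hr


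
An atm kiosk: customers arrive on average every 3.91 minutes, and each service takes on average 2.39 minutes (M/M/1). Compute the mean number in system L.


λ = 60/3.91 = 15.3453 /hr
μ = 60/2.39 = 25.1046 /hr
ρ = λ/μ = 15.3453/25.1046 = 0.6113
L = ρ/(1−ρ) = 0.6113/0.3887 = 1.5724

Final: 1.5724


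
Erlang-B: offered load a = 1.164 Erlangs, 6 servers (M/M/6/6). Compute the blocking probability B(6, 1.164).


B(c,a) = (a^c/c!) / Σ_{k=0}^{c} a^k/k!
a^6/6! = 0.003455
Σ terms (k=0..6): 1.00000 + 1.16400 + 0.67745 + 0.26285 + 0.07649 + 0.01781 + 0.003455 = 3.202048
B = 0.003455/3.202048 = 0.001079

Final: 0.001079


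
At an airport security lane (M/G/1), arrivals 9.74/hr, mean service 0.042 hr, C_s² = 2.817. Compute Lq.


ρ = λ·E[S] = 9.74·0.042 = 0.4091
Lq = ρ²(1+C_s²)/(2(1−ρ)) = 0.1673·(1+2.817)/(2·0.5909)
= 0.1673·3.8170/1.1818 = 0.54048

Final: 0.54048


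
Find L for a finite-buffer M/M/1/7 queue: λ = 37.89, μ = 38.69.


ρ = 37.89/38.69 = 0.9793
L = ρ[1 − (K+1)ρ^K + Kρ^(K+1)] / [(1−ρ)(1−ρ^(K+1))]
Numerator: 0.9793·(1 − 8·0.863935 + 7·0.846071) = 0.010791
Denominator: (0.02068)·(0.153929) = 0.003183
L = 0.010791/0.003183 = 3.3904

Final: 3.3904


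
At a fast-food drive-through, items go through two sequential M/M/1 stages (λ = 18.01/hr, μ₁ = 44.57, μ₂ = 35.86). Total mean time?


Each node sees arrival rate λ = 18.01/hr (tandem ⇒ throughput preserved).
W₁ = 1/(μ₁−λ) = 1/(44.57−18.01) = 0.03765 hr
W₂ = 1/(μ₂−λ) = 1/(35.86−18.01) = 0.05602 hr
W_total = W₁ + W₂ = 0.03765 + 0.05602 = 0.09367 hr

Final: 0.09367 hr


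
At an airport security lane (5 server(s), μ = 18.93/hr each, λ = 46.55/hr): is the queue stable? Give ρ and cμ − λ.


Total capacity cμ = 5·18.93 = 94.65/hr
ρ = λ/(cμ) = 46.55/94.65 = 0.4918
Stable ⇔ ρ < 1: YES
Spare capacity = cμ − λ = 94.65 − 46.55 = 48.10/hr

Final: ρ = 0.4918; stable; margin = 48.10/hr


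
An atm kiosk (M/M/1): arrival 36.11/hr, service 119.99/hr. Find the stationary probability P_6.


ρ = 36.11/119.99 = 0.3009
P_n = (1−ρ)·ρ^n = (1 − 0.3009)·0.3009^6 = 0.6991·0.0007428 = 0.0005193

Final: 0.0005193


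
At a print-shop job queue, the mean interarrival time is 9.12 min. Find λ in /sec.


λ = 1/(interarrival time) in consistent units.
1 second = 0.0166667 min, so λ = 0.0166667/9.12 = 0.001827 per second

Final: 0.001827 /sec


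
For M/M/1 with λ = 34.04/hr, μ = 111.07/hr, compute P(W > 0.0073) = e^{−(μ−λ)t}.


W ~ Exponential(μ−λ) for M/M/1.
μ − λ = 111.07 − 34.04 = 77.0300
P(W > t) = e^{−(μ−λ)t} = e^{−0.5623} = 0.569886

Final: 0.569886


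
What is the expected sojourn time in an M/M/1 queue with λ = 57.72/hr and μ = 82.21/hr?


W = 1/(μ−λ) = 1/(82.21 − 57.72) = 1/24.49 = 0.04083 hr

Final: 0.04083 hr


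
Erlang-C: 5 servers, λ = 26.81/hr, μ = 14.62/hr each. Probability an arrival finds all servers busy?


a = λ/μ = 1.8338; ρ = a/5 = 0.3668
P₀ = 0.159058 (from M/M/c formula)
C(c,a) = [a^c/(c!(1−ρ))]·P₀ = [20.73706/(120·0.6332)]·0.159058
= 0.27290·0.159058 = 0.043406

Final: 0.043406


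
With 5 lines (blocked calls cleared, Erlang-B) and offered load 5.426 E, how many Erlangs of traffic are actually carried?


B(5,5.426) = 0.318436 (Erlang-B)
Carried load = a(1 − B) = 5.426·(1 − 0.318436) = 5.426·0.681564 = 3.6982 E

Final: 3.6982 Erlangs


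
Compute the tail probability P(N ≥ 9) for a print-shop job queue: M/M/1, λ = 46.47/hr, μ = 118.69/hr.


ρ = 46.47/118.69 = 0.3915
P(N ≥ n) = ρ^n = 0.3915^9 = 0.0002162

Final: 0.0002162


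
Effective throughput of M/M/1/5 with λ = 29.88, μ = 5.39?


ρ = 5.5436; P_K = (1−ρ)ρ^5/(1−ρ^6) = 0.819640
λ_eff = λ(1 − P_K) = 29.88·(1 − 0.819640) = 29.88·0.180360 = 5.3892 /hr

Final: 5.3892 /hr


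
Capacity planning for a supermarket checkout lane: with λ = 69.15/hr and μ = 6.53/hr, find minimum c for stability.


Stability requires cμ > λ ⇔ c > λ/μ.
λ/μ = 69.15/6.53 = 10.5896
Minimum integer c = ⌊10.5896⌋ + 1 = 11
Check: 11·6.53 = 71.83 > 69.15, while 10·6.53 = 65.30 ≤ 69.15

Final: 11 servers


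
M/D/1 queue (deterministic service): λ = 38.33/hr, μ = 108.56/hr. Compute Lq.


ρ = 38.33/108.56 = 0.3531
M/D/1: Lq = ρ²/(2(1−ρ)) = 0.1247/(2·0.6469) = 0.09635

Final: 0.09635


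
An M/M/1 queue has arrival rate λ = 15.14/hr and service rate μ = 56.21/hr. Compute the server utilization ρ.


ρ = λ/μ = 15.14/56.21 = 0.2693

Final: 0.2693


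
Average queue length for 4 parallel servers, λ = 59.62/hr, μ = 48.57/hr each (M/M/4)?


a = λ/μ = 1.2275; ρ = a/4 = 0.3069
P₀ = 0.291917
Lq = P₀·a^c·ρ / (c!·(1−ρ)²) = 0.291917·2.27036·0.3069/(24·0.48042)
= 0.01764

Final: 0.01764


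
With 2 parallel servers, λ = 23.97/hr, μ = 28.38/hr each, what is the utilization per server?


ρ = λ/(cμ) = 23.97/(2·28.38) = 23.97/56.76 = 0.4223

Final: 0.4223


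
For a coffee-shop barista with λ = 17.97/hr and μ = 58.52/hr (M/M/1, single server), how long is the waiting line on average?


ρ = 17.97/58.52 = 0.3071
Lq = ρ²/(1−ρ) = 0.09429/0.6929 = 0.1361

Final: 0.1361


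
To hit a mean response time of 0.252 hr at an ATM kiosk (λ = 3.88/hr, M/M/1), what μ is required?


W = 1/(μ−λ) ⇒ μ − λ = 1/W = 1/0.252 = 3.9683
μ = λ + 1/W = 3.88 + 3.9683 = 7.8483 per hr

Final: 7.8483 /hr


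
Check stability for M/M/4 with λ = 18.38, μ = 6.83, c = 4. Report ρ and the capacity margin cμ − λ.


Total capacity cμ = 4·6.83 = 27.32/hr
ρ = λ/(cμ) = 18.38/27.32 = 0.6728
Stable ⇔ ρ < 1: YES
Spare capacity = cμ − λ = 27.32 − 18.38 = 8.94/hr

Final: ρ = 0.6728; stable; margin = 8.94/hr


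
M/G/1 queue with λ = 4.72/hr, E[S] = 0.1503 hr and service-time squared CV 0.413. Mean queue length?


ρ = λ·E[S] = 4.72·0.1503 = 0.7094
Lq = ρ²(1+C_s²)/(2(1−ρ)) = 0.5033·(1+0.413)/(2·0.2906)
= 0.5033·1.4130/0.5812 = 1.22361

Final: 1.22361


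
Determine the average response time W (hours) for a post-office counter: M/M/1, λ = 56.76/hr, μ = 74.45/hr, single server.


W = 1/(μ−λ) = 1/(74.45 − 56.76) = 1/17.69 = 0.05653 hr

Final: 0.05653 hr


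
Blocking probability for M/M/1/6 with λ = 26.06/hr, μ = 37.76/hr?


ρ = λ/μ = 26.06/37.76 = 0.6901
P_K = (1−ρ)ρ^K/(1−ρ^(K+1)) = (0.3099·0.108057)/(1 − 0.074576)
= 0.033482/0.925424 = 0.036180

Final: 0.036180


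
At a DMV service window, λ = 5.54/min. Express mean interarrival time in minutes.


Mean interarrival time = 1/λ = 1/5.54 minute = 0.18051 minute
In minutes: 0.18051 × 1 = 0.1805 min

Final: 0.1805 min


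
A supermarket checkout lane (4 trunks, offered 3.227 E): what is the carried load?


B(4,3.227) = 0.231086 (Erlang-B)
Carried load = a(1 − B) = 3.227·(1 − 0.231086) = 3.227·0.768914 = 2.4813 E

Final: 2.4813 Erlangs


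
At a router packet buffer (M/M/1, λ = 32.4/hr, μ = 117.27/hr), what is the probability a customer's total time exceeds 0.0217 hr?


W ~ Exponential(μ−λ) for M/M/1.
μ − λ = 117.27 − 32.4 = 84.8700
P(W > t) = e^{−(μ−λ)t} = e^{−1.8417} = 0.158551

Final: 0.158551


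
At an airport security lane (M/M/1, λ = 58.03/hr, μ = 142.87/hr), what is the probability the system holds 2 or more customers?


ρ = 58.03/142.87 = 0.4062
P(N ≥ n) = ρ^n = 0.4062^2 = 0.164977

Final: 0.164977


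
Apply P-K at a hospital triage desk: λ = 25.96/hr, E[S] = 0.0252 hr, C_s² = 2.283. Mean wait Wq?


ρ = λ·E[S] = 25.96·0.0252 = 0.6542
E[S²] = E[S]²(1+C_s²) = 0.0252²·(1+2.283) = 0.002085
Wq = λ·E[S²]/(2(1−ρ)) = 25.96·0.002085/(2·0.3458) = 0.07825 hr

Final: 0.07825 hr


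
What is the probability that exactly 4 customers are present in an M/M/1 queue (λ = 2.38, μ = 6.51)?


ρ = 2.38/6.51 = 0.3656
P_n = (1−ρ)·ρ^n = (1 − 0.3656)·0.3656^4 = 0.6344·0.017864 = 0.011333

Final: 0.011333


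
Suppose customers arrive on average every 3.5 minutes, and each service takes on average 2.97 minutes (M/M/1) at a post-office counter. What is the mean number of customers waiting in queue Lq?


λ = 60/3.5 = 17.1429 /hr
μ = 60/2.97 = 20.2020 /hr
ρ = λ/μ = 17.1429/20.2020 = 0.8486
Lq = ρ²/(1−ρ) = 0.7201/0.1514 = 4.7552

Final: 4.7552


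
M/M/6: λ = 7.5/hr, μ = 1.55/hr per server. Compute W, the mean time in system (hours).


a = 4.8387; ρ = 0.8065; P₀ = 0.005765
Lq = P₀·a^c·ρ/(c!(1−ρ)²) = 2.21217
Wq = Lq/λ = 2.21217/7.5 = 0.29496 hr
W = Wq + 1/μ = 0.29496 + 0.64516 = 0.94012 hr

Final: 0.94012 hr


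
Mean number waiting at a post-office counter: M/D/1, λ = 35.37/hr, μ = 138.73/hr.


ρ = 35.37/138.73 = 0.2550
M/D/1: Lq = ρ²/(2(1−ρ)) = 0.06500/(2·0.7450) = 0.04362

Final: 0.04362


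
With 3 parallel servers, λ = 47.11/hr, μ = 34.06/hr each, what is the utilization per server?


ρ = λ/(cμ) = 47.11/(3·34.06) = 47.11/102.18 = 0.4610

Final: 0.4610


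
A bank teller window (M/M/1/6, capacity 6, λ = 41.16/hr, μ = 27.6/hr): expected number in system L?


ρ = 41.16/27.6 = 1.4913
L = ρ[1 − (K+1)ρ^K + Kρ^(K+1)] / [(1−ρ)(1−ρ^(K+1))]
Numerator: 1.4913·(1 − 7·11.000127 + 6·16.404537) = 33.444490
Denominator: (-0.4913)·(-15.404537) = 7.568316
L = 33.444490/7.568316 = 4.4190

Final: 4.4190


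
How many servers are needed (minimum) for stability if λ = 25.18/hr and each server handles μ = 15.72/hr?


Stability requires cμ > λ ⇔ c > λ/μ.
λ/μ = 25.18/15.72 = 1.6018
Minimum integer c = ⌊1.6018⌋ + 1 = 2
Check: 2·15.72 = 31.44 > 25.18, while 1·15.72 = 15.72 ≤ 25.18

Final: 2 servers


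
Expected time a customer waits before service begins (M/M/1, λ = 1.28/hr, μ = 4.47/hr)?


ρ = 1.28/4.47 = 0.2864
Wq = ρ/(μ−λ) = 0.2864/(4.47 − 1.28) = 0.2864/3.19 = 0.08977 hr

Final: 0.08977 hr


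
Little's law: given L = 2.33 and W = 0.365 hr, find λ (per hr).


λ = L/W = 2.33/0.365 = 6.3836 /hr

Final: 6.3836 /hr


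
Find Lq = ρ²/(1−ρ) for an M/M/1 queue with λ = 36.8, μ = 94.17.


ρ = 36.8/94.17 = 0.3908
Lq = ρ²/(1−ρ) = 0.1527/0.6092 = 0.2507

Final: 0.2507


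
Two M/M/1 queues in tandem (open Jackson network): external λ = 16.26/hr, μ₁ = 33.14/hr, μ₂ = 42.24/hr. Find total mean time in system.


Each node sees arrival rate λ = 16.26/hr (tandem ⇒ throughput preserved).
W₁ = 1/(μ₁−λ) = 1/(33.14−16.26) = 0.05924 hr
W₂ = 1/(μ₂−λ) = 1/(42.24−16.26) = 0.03849 hr
W_total = W₁ + W₂ = 0.05924 + 0.03849 = 0.09773 hr

Final: 0.09773 hr


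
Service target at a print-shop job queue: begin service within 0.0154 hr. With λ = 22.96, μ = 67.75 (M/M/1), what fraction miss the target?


ρ = 22.96/67.75 = 0.3389
P(Wq > t) = ρ·e^{−(μ−λ)t} = 0.3389·e^{−0.6898}
= 0.3389·0.501693 = 0.170020

Final: 0.170020


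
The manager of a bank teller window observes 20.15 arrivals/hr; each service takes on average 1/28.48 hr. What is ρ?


ρ = λ/μ = 20.15/28.48 = 0.7075

Final: 0.7075


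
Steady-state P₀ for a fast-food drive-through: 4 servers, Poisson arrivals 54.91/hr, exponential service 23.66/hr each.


a = λ/μ = 54.91/23.66 = 2.3208; ρ = a/c = 0.5802
Σ_{k=0}^{3} a^k/k! (terms k=0..3) = 1.00000 + 2.32079 + 2.69304 + 2.08333 = 8.09717
Tail: a^4/(4!(1−ρ)) = 29.00994/(24·0.4198) = 2.87933
P₀ = 1/(8.09717 + 2.87933) = 1/10.97650 = 0.091104

Final: 0.091104


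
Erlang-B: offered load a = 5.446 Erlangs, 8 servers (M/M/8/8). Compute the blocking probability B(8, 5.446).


B(c,a) = (a^c/c!) / Σ_{k=0}^{c} a^k/k!
a^8/8! = 19.191131
Σ terms (k=0..8): 1.00000 + 5.44600 + 14.82946 + 26.92041 + 36.65214 + 39.92151 + 36.23542 + 28.19116 + 19.19113 = 208.387225
B = 19.191131/208.387225 = 0.092094

Final: 0.092094


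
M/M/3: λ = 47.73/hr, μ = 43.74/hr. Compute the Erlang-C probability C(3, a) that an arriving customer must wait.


a = λ/μ = 1.0912; ρ = a/3 = 0.3637
P₀ = 0.330363 (from M/M/c formula)
C(c,a) = [a^c/(c!(1−ρ))]·P₀ = [1.29939/(6·0.6363)]·0.330363
= 0.34037·0.330363 = 0.112446

Final: 0.112446


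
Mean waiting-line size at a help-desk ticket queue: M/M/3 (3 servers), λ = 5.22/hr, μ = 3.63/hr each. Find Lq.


a = λ/μ = 1.4380; ρ = a/3 = 0.4793
P₀ = 0.226048
Lq = P₀·a^c·ρ / (c!·(1−ρ)²) = 0.226048·2.97366·0.4793/(6·0.27109)
= 0.19809

Final: 0.19809


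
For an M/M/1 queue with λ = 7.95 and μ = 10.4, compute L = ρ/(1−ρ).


ρ = λ/μ = 7.95/10.4 = 0.7644
L = ρ/(1−ρ) = 0.7644/(1 − 0.7644) = 0.7644/0.2356 = 3.2449

Final: 3.2449


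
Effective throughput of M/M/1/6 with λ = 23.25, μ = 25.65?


ρ = 0.9064; P_K = (1−ρ)ρ^6/(1−ρ^7) = 0.104366
λ_eff = λ(1 − P_K) = 23.25·(1 − 0.104366) = 23.25·0.895634 = 20.8235 /hr

Final: 20.8235 /hr


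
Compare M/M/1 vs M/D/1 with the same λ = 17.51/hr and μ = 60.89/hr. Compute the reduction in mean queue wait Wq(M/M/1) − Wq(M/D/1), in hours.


ρ = 17.51/60.89 = 0.2876
Wq(M/M/1) = ρ/(μ−λ) = 0.2876/43.38 = 0.006629 hr
Wq(M/D/1) = ρ/(2(μ−λ)) = 0.003315 hr
Savings = 0.006629 − 0.003315 = 0.003315 hr

Final: 0.003315 hr


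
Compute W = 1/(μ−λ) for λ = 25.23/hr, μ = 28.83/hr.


W = 1/(μ−λ) = 1/(28.83 − 25.23) = 1/3.60 = 0.2778 hr

Final: 0.2778 hr


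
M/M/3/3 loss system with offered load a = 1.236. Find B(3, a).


B(c,a) = (a^c/c!) / Σ_{k=0}^{c} a^k/k!
a^3/3! = 0.314705
Σ terms (k=0..3): 1.00000 + 1.23600 + 0.76385 + 0.31471 = 3.314553
B = 0.314705/3.314553 = 0.094947

Final: 0.094947


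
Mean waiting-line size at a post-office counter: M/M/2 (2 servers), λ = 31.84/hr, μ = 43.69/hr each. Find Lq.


a = λ/μ = 0.7288; ρ = a/2 = 0.3644
P₀ = 0.465861
Lq = P₀·a^c·ρ / (c!·(1−ρ)²) = 0.465861·0.53111·0.3644/(2·0.40401)
= 0.11158

Final: 0.11158


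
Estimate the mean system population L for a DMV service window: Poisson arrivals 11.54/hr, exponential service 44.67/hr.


ρ = λ/μ = 11.54/44.67 = 0.2583
L = ρ/(1−ρ) = 0.2583/(1 − 0.2583) = 0.2583/0.7417 = 0.3483

Final: 0.3483


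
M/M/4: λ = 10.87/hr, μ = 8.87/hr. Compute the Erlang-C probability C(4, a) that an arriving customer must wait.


a = λ/μ = 1.2255; ρ = a/4 = 0.3064
P₀ = 0.292518 (from M/M/c formula)
C(c,a) = [a^c/(c!(1−ρ))]·P₀ = [2.25540/(24·0.6936)]·0.292518
= 0.13548·0.292518 = 0.039631

Final: 0.039631


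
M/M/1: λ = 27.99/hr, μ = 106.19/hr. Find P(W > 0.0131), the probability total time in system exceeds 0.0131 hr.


W ~ Exponential(μ−λ) for M/M/1.
μ − λ = 106.19 − 27.99 = 78.2000
P(W > t) = e^{−(μ−λ)t} = e^{−1.0244} = 0.359005

Final: 0.359005


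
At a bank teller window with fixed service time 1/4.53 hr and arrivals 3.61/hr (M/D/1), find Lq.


ρ = 3.61/4.53 = 0.7969
M/D/1: Lq = ρ²/(2(1−ρ)) = 0.6351/(2·0.2031) = 1.56350

Final: 1.56350


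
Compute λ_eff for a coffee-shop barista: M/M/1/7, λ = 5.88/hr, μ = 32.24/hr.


ρ = 0.1824; P_K = (1−ρ)ρ^7/(1−ρ^8) = 0.000005488
λ_eff = λ(1 − P_K) = 5.88·(1 − 0.000005488) = 5.88·0.999995 = 5.8800 /hr

Final: 5.8800 /hr


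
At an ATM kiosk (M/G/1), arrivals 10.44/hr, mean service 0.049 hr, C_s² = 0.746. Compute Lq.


ρ = λ·E[S] = 10.44·0.049 = 0.5116
Lq = ρ²(1+C_s²)/(2(1−ρ)) = 0.2617·(1+0.746)/(2·0.4884)
= 0.2617·1.7460/0.9769 = 0.46773

Final: 0.46773


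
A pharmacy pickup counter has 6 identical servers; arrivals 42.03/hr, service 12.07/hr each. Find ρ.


ρ = λ/(cμ) = 42.03/(6·12.07) = 42.03/72.42 = 0.5804

Final: 0.5804


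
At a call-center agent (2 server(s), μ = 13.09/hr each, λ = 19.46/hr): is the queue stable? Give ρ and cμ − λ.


Total capacity cμ = 2·13.09 = 26.18/hr
ρ = λ/(cμ) = 19.46/26.18 = 0.7433
Stable ⇔ ρ < 1: YES
Spare capacity = cμ − λ = 26.18 − 19.46 = 6.72/hr

Final: ρ = 0.7433; stable; margin = 6.72/hr


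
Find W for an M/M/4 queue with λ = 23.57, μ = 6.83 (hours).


a = 3.4510; ρ = 0.8627; P₀ = 0.016582
Lq = P₀·a^c·ρ/(c!(1−ρ)²) = 4.48697
Wq = Lq/λ = 4.48697/23.57 = 0.19037 hr
W = Wq + 1/μ = 0.19037 + 0.14641 = 0.33678 hr

Final: 0.33678 hr


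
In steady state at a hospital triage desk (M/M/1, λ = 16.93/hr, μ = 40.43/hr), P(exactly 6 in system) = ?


ρ = 16.93/40.43 = 0.4187
P_n = (1−ρ)·ρ^n = (1 − 0.4187)·0.4187^6 = 0.5813·0.005392 = 0.003134

Final: 0.003134


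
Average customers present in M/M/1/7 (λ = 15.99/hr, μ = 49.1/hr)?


ρ = 15.99/49.1 = 0.3257
L = ρ[1 − (K+1)ρ^K + Kρ^(K+1)] / [(1−ρ)(1−ρ^(K+1))]
Numerator: 0.3257·(1 − 8·0.0003885 + 7·0.0001265) = 0.324938
Denominator: (0.6743)·(0.999873) = 0.674253
L = 0.324938/0.674253 = 0.4819

Final: 0.4819


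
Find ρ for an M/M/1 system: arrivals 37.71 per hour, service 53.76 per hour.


ρ = λ/μ = 37.71/53.76 = 0.7015

Final: 0.7015


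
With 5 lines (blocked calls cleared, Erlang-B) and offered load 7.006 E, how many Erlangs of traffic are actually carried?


B(5,7.006) = 0.425074 (Erlang-B)
Carried load = a(1 − B) = 7.006·(1 − 0.425074) = 7.006·0.574926 = 4.0279 E

Final: 4.0279 Erlangs


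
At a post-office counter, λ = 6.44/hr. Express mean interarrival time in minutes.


Mean interarrival time = 1/λ = 1/6.44 hour = 0.15528 hour
In minutes: 0.15528 × 60 = 9.3168 min

Final: 9.3168 min


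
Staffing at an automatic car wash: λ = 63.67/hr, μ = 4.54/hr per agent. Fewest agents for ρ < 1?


Stability requires cμ > λ ⇔ c > λ/μ.
λ/μ = 63.67/4.54 = 14.0242
Minimum integer c = ⌊14.0242⌋ + 1 = 15
Check: 15·4.54 = 68.10 > 63.67, while 14·4.54 = 63.56 ≤ 63.67

Final: 15 servers


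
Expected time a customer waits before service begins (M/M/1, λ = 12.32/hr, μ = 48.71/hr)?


ρ = 12.32/48.71 = 0.2529
Wq = ρ/(μ−λ) = 0.2529/(48.71 − 12.32) = 0.2529/36.39 = 0.006950 hr

Final: 0.006950 hr


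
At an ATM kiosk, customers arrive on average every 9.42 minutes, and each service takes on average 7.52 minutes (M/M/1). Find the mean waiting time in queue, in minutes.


λ = 60/9.42 = 6.3694 /hr
μ = 60/7.52 = 7.9787 /hr
ρ = λ/μ = 6.3694/7.9787 = 0.7983
Wq = ρ/(μ−λ) = 0.7983/(7.9787−6.3694) = 0.49606 hr
In minutes: 0.49606·60 = 29.763 min

Final: 29.763 min


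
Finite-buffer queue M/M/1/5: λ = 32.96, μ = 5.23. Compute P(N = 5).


ρ = λ/μ = 32.96/5.23 = 6.3021
P_K = (1−ρ)ρ^K/(1−ρ^(K+1)) = (-5.3021·9940.942706)/(1 − 62648.847342)
= -52707.904636/-62647.847342 = 0.841336

Final: 0.841336


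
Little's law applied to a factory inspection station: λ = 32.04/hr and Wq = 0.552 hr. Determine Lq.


Lq = λWq = 32.04·0.552 = 17.6861

Final: 17.6861


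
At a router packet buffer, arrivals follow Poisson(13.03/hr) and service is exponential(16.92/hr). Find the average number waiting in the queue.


ρ = 13.03/16.92 = 0.7701
Lq = ρ²/(1−ρ) = 0.5930/0.2299 = 2.5795

Final: 2.5795


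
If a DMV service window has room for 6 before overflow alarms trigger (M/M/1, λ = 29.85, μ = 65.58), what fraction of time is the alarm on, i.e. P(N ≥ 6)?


ρ = 29.85/65.58 = 0.4552
P(N ≥ n) = ρ^n = 0.4552^6 = 0.008893

Final: 0.008893


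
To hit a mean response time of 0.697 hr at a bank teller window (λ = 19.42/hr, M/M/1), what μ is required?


W = 1/(μ−λ) ⇒ μ − λ = 1/W = 1/0.697 = 1.4347
μ = λ + 1/W = 19.42 + 1.4347 = 20.8547 per hr

Final: 20.8547 /hr


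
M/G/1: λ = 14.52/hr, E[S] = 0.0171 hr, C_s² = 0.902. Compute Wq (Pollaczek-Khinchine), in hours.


ρ = λ·E[S] = 14.52·0.0171 = 0.2483
E[S²] = E[S]²(1+C_s²) = 0.0171²·(1+0.902) = 0.0005562
Wq = λ·E[S²]/(2(1−ρ)) = 14.52·0.0005562/(2·0.7517) = 0.005371 hr

Final: 0.005371 hr


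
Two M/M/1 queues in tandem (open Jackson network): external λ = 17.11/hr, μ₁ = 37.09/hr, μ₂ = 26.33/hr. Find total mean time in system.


Each node sees arrival rate λ = 17.11/hr (tandem ⇒ throughput preserved).
W₁ = 1/(μ₁−λ) = 1/(37.09−17.11) = 0.05005 hr
W₂ = 1/(μ₂−λ) = 1/(26.33−17.11) = 0.10846 hr
W_total = W₁ + W₂ = 0.05005 + 0.10846 = 0.15851 hr

Final: 0.15851 hr


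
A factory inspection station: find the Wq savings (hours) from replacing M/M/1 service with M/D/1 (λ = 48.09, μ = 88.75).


ρ = 48.09/88.75 = 0.5419
Wq(M/M/1) = ρ/(μ−λ) = 0.5419/40.66 = 0.01333 hr
Wq(M/D/1) = ρ/(2(μ−λ)) = 0.006663 hr
Savings = 0.01333 − 0.006663 = 0.006663 hr

Final: 0.006663 hr


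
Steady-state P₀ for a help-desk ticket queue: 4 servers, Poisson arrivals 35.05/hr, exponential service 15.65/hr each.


a = λ/μ = 35.05/15.65 = 2.2396; ρ = a/c = 0.5599
Σ_{k=0}^{3} a^k/k! (terms k=0..3) = 1.00000 + 2.23962 + 2.50794 + 1.87228 = 7.61983
Tail: a^4/(4!(1−ρ)) = 25.15908/(24·0.4401) = 2.38197
P₀ = 1/(7.61983 + 2.38197) = 1/10.00180 = 0.099982

Final: 0.099982


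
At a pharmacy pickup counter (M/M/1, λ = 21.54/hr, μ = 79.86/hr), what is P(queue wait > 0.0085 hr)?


ρ = 21.54/79.86 = 0.2697
P(Wq > t) = ρ·e^{−(μ−λ)t} = 0.2697·e^{−0.4957}
= 0.2697·0.609132 = 0.164296

Final: 0.164296


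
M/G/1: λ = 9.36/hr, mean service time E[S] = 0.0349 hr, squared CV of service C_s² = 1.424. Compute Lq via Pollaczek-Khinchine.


ρ = λ·E[S] = 9.36·0.0349 = 0.3267
Lq = ρ²(1+C_s²)/(2(1−ρ)) = 0.1067·(1+1.424)/(2·0.6733)
= 0.1067·2.4240/1.3467 = 0.19208

Final: 0.19208


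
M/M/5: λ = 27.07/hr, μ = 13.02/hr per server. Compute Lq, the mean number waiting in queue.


a = λ/μ = 2.0791; ρ = a/5 = 0.4158
P₀ = 0.123899
Lq = P₀·a^c·ρ / (c!·(1−ρ)²) = 0.123899·38.84958·0.4158/(120·0.34126)
= 0.04888

Final: 0.04888


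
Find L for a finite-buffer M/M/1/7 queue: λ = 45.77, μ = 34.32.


ρ = 45.77/34.32 = 1.3336
L = ρ[1 − (K+1)ρ^K + Kρ^(K+1)] / [(1−ρ)(1−ρ^(K+1))]
Numerator: 1.3336·(1 − 8·7.503008 + 7·10.006197) = 14.695630
Denominator: (-0.3336)·(-9.006197) = 3.004690
L = 14.695630/3.004690 = 4.8909

Final: 4.8909


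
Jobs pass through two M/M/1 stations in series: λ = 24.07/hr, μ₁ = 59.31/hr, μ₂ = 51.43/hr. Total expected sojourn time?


Each node sees arrival rate λ = 24.07/hr (tandem ⇒ throughput preserved).
W₁ = 1/(μ₁−λ) = 1/(59.31−24.07) = 0.02838 hr
W₂ = 1/(μ₂−λ) = 1/(51.43−24.07) = 0.03655 hr
W_total = W₁ + W₂ = 0.02838 + 0.03655 = 0.06493 hr

Final: 0.06493 hr


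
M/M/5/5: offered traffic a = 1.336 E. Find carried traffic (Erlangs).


B(5,1.336) = 0.009349 (Erlang-B)
Carried load = a(1 − B) = 1.336·(1 − 0.009349) = 1.336·0.990651 = 1.3235 E

Final: 1.3235 Erlangs


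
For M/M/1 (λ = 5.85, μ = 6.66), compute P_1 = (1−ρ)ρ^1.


ρ = 5.85/6.66 = 0.8784
P_n = (1−ρ)·ρ^n = (1 − 0.8784)·0.8784^1 = 0.1216·0.878378 = 0.106830

Final: 0.106830


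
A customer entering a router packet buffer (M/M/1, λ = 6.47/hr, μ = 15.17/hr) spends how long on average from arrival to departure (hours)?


W = 1/(μ−λ) = 1/(15.17 − 6.47) = 1/8.70 = 0.1149 hr

Final: 0.1149 hr


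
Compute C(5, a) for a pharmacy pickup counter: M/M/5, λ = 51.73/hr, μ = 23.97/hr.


a = λ/μ = 2.1581; ρ = a/5 = 0.4316
P₀ = 0.114256 (from M/M/c formula)
C(c,a) = [a^c/(c!(1−ρ))]·P₀ = [46.81362/(120·0.5684)]·0.114256
= 0.68636·0.114256 = 0.078421

Final: 0.078421
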